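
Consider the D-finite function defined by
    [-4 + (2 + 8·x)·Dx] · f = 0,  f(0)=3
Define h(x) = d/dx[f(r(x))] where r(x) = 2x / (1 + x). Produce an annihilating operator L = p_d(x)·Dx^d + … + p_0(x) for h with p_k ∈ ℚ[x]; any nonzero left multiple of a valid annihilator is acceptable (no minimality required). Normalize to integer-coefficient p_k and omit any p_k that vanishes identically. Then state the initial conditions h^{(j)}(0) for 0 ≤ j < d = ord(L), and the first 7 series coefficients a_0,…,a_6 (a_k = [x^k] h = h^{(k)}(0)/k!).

L = (-6 - 18·x) + (-1 - 10·x - 9·x^2)·Dx  (order 1).
h: a_k = 12, -72, 468, -3408, 26460, -212760, 1747620, …
ICs: h(0) = 12.

f: a_k = 3, 6, -6, 12, -30, 84, -252, …
Substitute x→r, Dx→(1/r')Dx; clear ⇒ L₀.
h₀' ⇒ L via d/dx closure of L₀.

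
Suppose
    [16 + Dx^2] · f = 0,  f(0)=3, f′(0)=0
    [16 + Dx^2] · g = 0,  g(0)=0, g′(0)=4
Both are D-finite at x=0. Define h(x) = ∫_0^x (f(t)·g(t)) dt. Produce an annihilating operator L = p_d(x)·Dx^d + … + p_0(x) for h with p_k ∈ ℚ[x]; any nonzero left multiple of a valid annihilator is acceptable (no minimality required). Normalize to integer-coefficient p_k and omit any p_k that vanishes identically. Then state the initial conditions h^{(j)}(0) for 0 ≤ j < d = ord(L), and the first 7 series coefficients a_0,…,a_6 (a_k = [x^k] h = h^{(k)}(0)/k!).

f: a_k = 3, 0, -24, 0, 32, 0, -256/15, …
g: a_k = 0, 4, 0, -32/3, 0, 128/15, 0, …
L₀ := L_f ⊗_s L_g (sym. prod.), ord ≤ 4.
∫: right-multiply L₀ by Dx.
L = 64·Dx^2 + Dx^4  (order 4).
h: a_k = 0, 0, 6, 0, -32, 0, 1024/15, …
ICs: h(0) = 0, h′(0) = 0, h′′(0) = 12, h′′′(0) = 0.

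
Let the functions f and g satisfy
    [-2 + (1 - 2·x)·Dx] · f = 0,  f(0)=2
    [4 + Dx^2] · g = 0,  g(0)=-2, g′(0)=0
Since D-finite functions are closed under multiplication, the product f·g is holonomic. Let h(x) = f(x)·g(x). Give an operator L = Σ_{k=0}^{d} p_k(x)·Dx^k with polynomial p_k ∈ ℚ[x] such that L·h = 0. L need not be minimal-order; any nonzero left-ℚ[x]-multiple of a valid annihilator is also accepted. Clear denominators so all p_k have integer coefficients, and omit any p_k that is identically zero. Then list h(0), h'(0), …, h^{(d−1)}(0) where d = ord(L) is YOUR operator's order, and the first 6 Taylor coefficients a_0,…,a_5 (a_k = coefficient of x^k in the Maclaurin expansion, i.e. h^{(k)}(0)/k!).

L = (-4 + 8·x) + 4·Dx + (-1 + 2·x)·Dx^2  (order 2).
h: a_k = -4, -8, -8, -16, -104/3, -208/3, …
ICs: h(0) = -4, h′(0) = -8.

f: a_k = 2, 4, 8, 16, 32, 64, …
g: a_k = -2, 0, 4, 0, -4/3, 0, …
h₀=f·g: eliminate ⇒ L₀, order ≤ 1·2.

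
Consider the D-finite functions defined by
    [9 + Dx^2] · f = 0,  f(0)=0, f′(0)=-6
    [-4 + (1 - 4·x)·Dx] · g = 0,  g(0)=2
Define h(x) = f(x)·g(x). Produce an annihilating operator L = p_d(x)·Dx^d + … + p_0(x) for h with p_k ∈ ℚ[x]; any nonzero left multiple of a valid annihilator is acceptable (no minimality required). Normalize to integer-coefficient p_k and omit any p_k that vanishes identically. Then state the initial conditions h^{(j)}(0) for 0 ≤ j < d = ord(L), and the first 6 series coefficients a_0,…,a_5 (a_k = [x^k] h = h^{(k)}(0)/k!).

f: a_k = 0, -6, 0, 9, 0, -81/20, …
g: a_k = 2, 8, 32, 128, 512, 2048, …
Product ⇒ symmetric product L₀, ord ≤ 2.
L = (-9 + 36·x) + 8·Dx + (-1 + 4·x)·Dx^2  (order 2).
h: a_k = 0, -12, -48, -174, -696, -27921/10, …
ICs: h(0) = 0, h′(0) = -12.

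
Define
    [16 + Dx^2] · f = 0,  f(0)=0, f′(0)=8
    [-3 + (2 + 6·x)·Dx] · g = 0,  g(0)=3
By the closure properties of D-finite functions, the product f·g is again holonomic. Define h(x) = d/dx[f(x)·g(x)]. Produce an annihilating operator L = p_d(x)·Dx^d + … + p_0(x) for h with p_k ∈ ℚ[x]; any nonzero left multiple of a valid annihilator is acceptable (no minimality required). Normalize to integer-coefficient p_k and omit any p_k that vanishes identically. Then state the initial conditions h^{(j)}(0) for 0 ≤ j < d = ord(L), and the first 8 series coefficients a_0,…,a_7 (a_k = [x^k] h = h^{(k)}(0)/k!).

f: a_k = 0, 8, 0, -64/3, 0, 256/15, 0, -2048/315, …
g: a_k = 3, 9/2, -27/8, 81/16, -1215/128, 5103/256, -45927/1024, 216513/2048, …
Product ⇒ symmetric product L₀, ord ≤ 2.
Differentiate: ansatz ord ≤ ord L₀ ⇒ L.
L = (9613 + 83712·x + 273024·x^2 + 442368·x^3 + 331776·x^4) + (-444 - 5940·x - 20736·x^2 - 20736·x^3)·Dx + (364 + 3720·x + 14796·x^2 + 27648·x^3 + 20736·x^4)·Dx^2  (order 2).
h: a_k = 24, 72, -273, -222, 3781/16, 61569/80, -3137023/1920, 855943/224, …
ICs: h(0) = 24, h′(0) = 72.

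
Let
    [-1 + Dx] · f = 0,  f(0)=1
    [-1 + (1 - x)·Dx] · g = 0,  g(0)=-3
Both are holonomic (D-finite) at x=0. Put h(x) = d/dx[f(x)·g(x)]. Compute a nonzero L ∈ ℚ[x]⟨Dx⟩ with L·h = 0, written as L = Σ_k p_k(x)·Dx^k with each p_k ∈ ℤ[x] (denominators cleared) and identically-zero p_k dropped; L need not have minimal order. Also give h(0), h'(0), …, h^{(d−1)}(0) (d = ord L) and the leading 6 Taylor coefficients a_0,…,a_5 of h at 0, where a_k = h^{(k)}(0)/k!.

L = (5 - 4·x + x^2) + (-2 + 3·x - x^2)·Dx  (order 1).
h: a_k = -6, -15, -24, -65/2, -163/4, -1957/40, …
ICs: h(0) = -6.

f: a_k = 1, 1, 1/2, 1/6, 1/24, 1/120, …
g: a_k = -3, -3, -3, -3, -3, -3, …
f·g: L₀ = L_f ⊗_s L_g, ord ≤ 1·1.
h=h₀': d/dx-closure on L₀ ⇒ L.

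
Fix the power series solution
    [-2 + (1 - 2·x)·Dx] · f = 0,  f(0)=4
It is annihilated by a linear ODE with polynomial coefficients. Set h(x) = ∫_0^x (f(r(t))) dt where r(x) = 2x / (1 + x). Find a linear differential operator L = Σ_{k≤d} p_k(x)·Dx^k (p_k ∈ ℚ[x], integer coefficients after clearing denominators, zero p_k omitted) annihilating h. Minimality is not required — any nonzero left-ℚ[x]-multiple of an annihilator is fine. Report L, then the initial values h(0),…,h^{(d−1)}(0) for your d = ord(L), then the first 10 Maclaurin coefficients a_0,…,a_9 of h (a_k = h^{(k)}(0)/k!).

f: a_k = 4, 8, 16, 32, 64, 128, 256, 512, 1024, 2048, …
Change of var in L_f (x↦r) gives L₀.
h=∫h₀ ⇒ L = L₀·Dx.
L = 4·Dx + (-1 + 2·x + 3·x^2)·Dx^2  (order 2).
h: a_k = 0, 4, 8, 16, 36, 432/5, 216, 3888/7, 1458, 3888, …
ICs: h(0) = 0, h′(0) = 4.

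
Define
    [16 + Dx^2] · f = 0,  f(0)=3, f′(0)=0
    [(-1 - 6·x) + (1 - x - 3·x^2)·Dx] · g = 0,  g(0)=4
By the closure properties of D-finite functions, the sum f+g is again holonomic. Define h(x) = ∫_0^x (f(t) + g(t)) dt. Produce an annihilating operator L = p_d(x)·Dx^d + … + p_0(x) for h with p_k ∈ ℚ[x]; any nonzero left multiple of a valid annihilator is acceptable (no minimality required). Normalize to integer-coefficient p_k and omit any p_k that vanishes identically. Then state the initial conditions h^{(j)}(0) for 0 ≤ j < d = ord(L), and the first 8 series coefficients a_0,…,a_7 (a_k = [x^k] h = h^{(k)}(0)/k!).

L = (-464 - 2816·x - 416·x^2 - 2112·x^3 - 5760·x^4 - 6912·x^5)·Dx + (192 - 304·x - 672·x^2 + 1312·x^3 + 1008·x^4 - 3456·x^5 - 3456·x^6)·Dx^2 + (-29 - 176·x - 26·x^2 - 132·x^3 - 360·x^4 - 432·x^5)·Dx^3 + (12 - 19·x - 42·x^2 + 82·x^3 + 63·x^4 - 216·x^5 - 216·x^6)·Dx^4  (order 4).
h: a_k = 0, 7, 2, -8/3, 7, 108/5, 80/3, 5564/105, …
ICs: h(0) = 0, h′(0) = 7, h′′(0) = 4, h′′′(0) = -16.

f: a_k = 3, 0, -24, 0, 32, 0, -256/15, 0, …
g: a_k = 4, 4, 16, 28, 76, 160, 388, 868, …
Sum ⇒ L₀ = lclm(L_f,L_g) in ℚ(x)⟨Dx⟩.
h=∫₀ˣh₀: take L = L₀·Dx.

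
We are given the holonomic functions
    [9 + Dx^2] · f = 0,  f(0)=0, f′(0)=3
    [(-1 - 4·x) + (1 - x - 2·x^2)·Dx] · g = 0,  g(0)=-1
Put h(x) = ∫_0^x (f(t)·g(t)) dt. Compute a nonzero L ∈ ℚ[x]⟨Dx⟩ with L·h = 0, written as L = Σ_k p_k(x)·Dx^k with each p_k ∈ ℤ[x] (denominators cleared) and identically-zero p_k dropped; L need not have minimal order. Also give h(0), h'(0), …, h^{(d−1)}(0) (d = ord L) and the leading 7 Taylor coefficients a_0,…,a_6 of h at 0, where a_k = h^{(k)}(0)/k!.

f: a_k = 0, 3, 0, -9/2, 0, 81/40, 0, …
g: a_k = -1, -1, -3, -5, -11, -21, -43, …
h₀=f·g: eliminate ⇒ L₀, order ≤ 2·1.
h=∫h₀ ⇒ L = L₀·Dx.
L = (-5 + 9·x + 18·x^2)·Dx + (2 + 8·x)·Dx^2 + (-1 + x + 2·x^2)·Dx^3  (order 3).
h: a_k = 0, 0, -3/2, -1, -9/8, -21/10, -287/80, …
ICs: h(0) = 0, h′(0) = 0, h′′(0) = -3.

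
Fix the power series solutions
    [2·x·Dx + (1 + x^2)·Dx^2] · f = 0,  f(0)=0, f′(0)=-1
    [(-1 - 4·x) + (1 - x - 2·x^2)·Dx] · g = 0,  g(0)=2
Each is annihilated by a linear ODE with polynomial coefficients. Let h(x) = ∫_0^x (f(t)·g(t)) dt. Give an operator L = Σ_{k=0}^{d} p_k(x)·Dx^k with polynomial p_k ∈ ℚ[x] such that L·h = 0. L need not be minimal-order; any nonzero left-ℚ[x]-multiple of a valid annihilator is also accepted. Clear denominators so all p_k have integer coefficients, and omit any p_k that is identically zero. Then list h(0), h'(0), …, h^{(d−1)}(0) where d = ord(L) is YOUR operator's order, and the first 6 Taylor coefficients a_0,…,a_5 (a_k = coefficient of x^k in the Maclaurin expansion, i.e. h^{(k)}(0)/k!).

f: a_k = 0, -1, 0, 1/3, 0, -1/5, …
g: a_k = 2, 2, 6, 10, 22, 42, …
h₀=f·g: eliminate ⇒ L₀, order ≤ 2·1.
h=∫h₀ ⇒ L = L₀·Dx.
L = (4 + 2·x + 12·x^2)·Dx + (2 + 6·x + 4·x^2 + 12·x^3)·Dx^2 + (-1 + x + x^2 + x^3 + 2·x^4)·Dx^3  (order 3).
h: a_k = 0, 0, -1, -2/3, -4/3, -28/15, …
ICs: h(0) = 0, h′(0) = 0, h′′(0) = -2.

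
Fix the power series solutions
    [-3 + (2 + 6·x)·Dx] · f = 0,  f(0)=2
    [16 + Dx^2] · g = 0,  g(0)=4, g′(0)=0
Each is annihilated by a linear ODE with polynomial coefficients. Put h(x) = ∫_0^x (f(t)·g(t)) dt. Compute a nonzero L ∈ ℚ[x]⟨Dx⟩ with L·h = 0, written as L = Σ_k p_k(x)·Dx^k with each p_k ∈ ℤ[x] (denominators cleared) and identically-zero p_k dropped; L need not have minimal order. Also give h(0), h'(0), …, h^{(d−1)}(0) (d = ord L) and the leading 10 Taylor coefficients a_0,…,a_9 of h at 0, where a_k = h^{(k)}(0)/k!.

L = (91 + 384·x + 576·x^2)·Dx + (-12 - 36·x)·Dx^2 + (4 + 24·x + 36·x^2)·Dx^3  (order 3).
h: a_k = 0, 8, 6, -73/3, -165/8, 6337/240, 2341/192, -337609/40320, -259579/30720, 82369729/11612160, …
ICs: h(0) = 0, h′(0) = 8, h′′(0) = 12.

f: a_k = 2, 3, -9/4, 27/8, -405/64, 1701/128, -15309/512, 72171/1024, -2814669/16384, 14073345/32768, …
g: a_k = 4, 0, -32, 0, 128/3, 0, -1024/45, 0, 2048/315, 0, …
Product ⇒ symmetric product L₀, ord ≤ 2.
h=∫h₀ ⇒ L = L₀·Dx.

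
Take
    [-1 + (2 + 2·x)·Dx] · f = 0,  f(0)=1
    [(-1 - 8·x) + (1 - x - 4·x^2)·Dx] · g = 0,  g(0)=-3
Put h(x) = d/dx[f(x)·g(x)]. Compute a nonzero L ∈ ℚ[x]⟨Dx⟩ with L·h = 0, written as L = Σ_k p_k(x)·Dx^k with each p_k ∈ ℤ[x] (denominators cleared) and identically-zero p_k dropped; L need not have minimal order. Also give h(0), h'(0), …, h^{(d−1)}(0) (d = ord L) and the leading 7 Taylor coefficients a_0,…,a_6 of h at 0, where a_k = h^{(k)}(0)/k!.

L = (43 + 210·x + 603·x^2 + 680·x^3 + 240·x^4) + (-6 - 34·x + 6·x^2 + 194·x^3 + 256·x^4 + 96·x^5)·Dx  (order 1).
h: a_k = -9/2, -129/4, -1647/16, -12633/32, -302115/256, -1937655/512, -22577835/2048, …
ICs: h(0) = -9/2.

f: a_k = 1, 1/2, -1/8, 1/16, -5/128, 7/256, -21/1024, …
g: a_k = -3, -3, -15, -27, -87, -195, -543, …
f·g: L₀ = L_f ⊗_s L_g, ord ≤ 1·1.
Differentiate: ansatz ord ≤ ord L₀ ⇒ L.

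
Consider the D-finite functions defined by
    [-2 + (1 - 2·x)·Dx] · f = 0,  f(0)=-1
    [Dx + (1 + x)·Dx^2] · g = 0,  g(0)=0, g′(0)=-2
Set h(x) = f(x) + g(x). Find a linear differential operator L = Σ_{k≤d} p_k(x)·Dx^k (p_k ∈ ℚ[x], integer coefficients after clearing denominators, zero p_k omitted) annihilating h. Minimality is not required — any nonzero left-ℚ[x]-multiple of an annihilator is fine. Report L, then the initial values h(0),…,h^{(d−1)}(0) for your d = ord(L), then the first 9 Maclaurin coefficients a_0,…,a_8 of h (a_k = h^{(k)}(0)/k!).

f: a_k = -1, -2, -4, -8, -16, -32, -64, -128, -256, …
g: a_k = 0, -2, 1, -2/3, 1/2, -2/5, 1/3, -2/7, 1/4, …
L₀ := lclm(L_f,L_g); ord L₀ ≤ 1+2.
L = (32 + 8·x)·Dx + (22 + 56·x + 16·x^2)·Dx^2 + (-5 + 3·x + 12·x^2 + 4·x^3)·Dx^3  (order 3).
h: a_k = -1, -4, -3, -26/3, -31/2, -162/5, -191/3, -898/7, -1023/4, …
ICs: h(0) = -1, h′(0) = -4, h′′(0) = -6.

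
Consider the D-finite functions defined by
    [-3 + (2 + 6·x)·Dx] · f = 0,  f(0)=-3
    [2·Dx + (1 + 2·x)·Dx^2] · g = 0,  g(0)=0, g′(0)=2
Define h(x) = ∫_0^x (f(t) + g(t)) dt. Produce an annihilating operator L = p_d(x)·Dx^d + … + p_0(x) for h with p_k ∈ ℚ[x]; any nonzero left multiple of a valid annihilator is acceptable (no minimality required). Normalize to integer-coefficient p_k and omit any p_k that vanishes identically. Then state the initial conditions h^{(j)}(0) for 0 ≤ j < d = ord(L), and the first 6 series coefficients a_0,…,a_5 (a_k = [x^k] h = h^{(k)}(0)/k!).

f: a_k = -3, -9/2, 27/8, -81/16, 1215/128, -5103/256, …
g: a_k = 0, 2, -2, 8/3, -4, 32/5, …
Sum ⇒ L₀ = lclm(L_f,L_g) in ℚ(x)⟨Dx⟩.
h=∫₀ˣh₀: take L = L₀·Dx.
L = (-6 + 36·x)·Dx^2 + (5 + 84·x + 180·x^2)·Dx^3 + (2 + 22·x + 72·x^2 + 72·x^3)·Dx^4  (order 4).
h: a_k = 0, -3, -5/4, 11/24, -115/192, 703/640, …
ICs: h(0) = 0, h′(0) = -3, h′′(0) = -5/2, h′′′(0) = 11/4.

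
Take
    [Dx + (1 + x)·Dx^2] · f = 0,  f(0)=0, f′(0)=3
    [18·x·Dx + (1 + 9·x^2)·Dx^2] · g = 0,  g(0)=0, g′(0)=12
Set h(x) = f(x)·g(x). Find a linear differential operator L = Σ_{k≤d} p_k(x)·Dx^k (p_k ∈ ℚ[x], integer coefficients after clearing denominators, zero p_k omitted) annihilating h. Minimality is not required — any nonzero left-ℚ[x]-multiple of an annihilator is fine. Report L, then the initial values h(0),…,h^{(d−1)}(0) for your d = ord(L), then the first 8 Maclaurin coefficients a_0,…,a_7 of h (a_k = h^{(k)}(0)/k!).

f: a_k = 0, 3, -3/2, 1, -3/4, 3/5, -1/2, 3/7, …
g: a_k = 0, 12, 0, -36, 0, 972/5, 0, -8748/7, …
h₀=f·g: eliminate ⇒ L₀, order ≤ 2·2.
L = (1368 + 2700·x + 37584·x^2 + 95580·x^3 + 87480·x^4 + 37908·x^5 + 26244·x^7)·Dx + (1298 + 9180·x + 54612·x^2 + 194724·x^3 + 324000·x^4 + 271188·x^5 + 102060·x^6 + 78732·x^7 + 91854·x^8)·Dx^2 + (76 + 2848·x + 12096·x^2 + 43992·x^3 + 117288·x^4 + 173016·x^5 + 139968·x^6 + 75816·x^7 + 78732·x^8 + 52488·x^9)·Dx^3 + (37 + 146·x + 901·x^2 + 2808·x^3 + 7362·x^4 + 15228·x^5 + 21546·x^6 + 17496·x^7 + 12393·x^8 + 13122·x^9 + 6561·x^10)·Dx^4  (order 4).
h: a_k = 0, 0, 36, -18, -96, 45, 2772/5, -1353/5, …
ICs: h(0) = 0, h′(0) = 0, h′′(0) = 72, h′′′(0) = -108.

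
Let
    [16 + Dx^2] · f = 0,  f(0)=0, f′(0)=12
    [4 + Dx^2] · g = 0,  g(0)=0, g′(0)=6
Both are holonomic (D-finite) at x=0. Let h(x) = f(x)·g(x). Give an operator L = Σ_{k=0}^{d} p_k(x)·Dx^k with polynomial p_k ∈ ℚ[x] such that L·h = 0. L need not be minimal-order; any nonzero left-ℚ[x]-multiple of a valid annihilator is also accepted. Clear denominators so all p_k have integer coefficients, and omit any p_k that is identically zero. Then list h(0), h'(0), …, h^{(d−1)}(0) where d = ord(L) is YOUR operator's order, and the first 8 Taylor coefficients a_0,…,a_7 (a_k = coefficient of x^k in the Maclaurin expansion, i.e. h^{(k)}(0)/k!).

f: a_k = 0, 12, 0, -32, 0, 128/5, 0, -1024/105, …
g: a_k = 0, 6, 0, -4, 0, 4/5, 0, -8/105, …
Sym-product of L_f,L_g gives L₀ (≤ ord 4).
L = 144 + 40·Dx^2 + Dx^4  (order 4).
h: a_k = 0, 0, 72, 0, -240, 0, 1456/5, 0, …
ICs: h(0) = 0, h′(0) = 0, h′′(0) = 144, h′′′(0) = 0.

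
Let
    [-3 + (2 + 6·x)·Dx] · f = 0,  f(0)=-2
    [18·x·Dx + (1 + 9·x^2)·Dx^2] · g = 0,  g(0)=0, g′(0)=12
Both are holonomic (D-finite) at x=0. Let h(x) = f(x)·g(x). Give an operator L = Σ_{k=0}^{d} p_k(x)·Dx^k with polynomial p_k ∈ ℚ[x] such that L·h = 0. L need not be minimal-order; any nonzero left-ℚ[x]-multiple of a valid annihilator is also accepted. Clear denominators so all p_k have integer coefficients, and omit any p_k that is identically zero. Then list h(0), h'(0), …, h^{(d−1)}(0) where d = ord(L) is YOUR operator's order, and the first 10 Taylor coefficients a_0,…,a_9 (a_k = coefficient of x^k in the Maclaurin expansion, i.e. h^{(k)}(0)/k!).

f: a_k = -2, -3, 9/4, -27/8, 405/64, -1701/128, 15309/512, -72171/1024, 2814669/16384, -14073345/32768, …
g: a_k = 0, 12, 0, -36, 0, 972/5, 0, -8748/7, 0, 8748, …
h₀=f·g: eliminate ⇒ L₀, order ≤ 1·2.
L = (27 - 108·x - 81·x^2) + (-12 + 36·x + 324·x^2 + 324·x^3)·Dx + (4 + 24·x + 72·x^2 + 216·x^3 + 324·x^4)·Dx^2  (order 2).
h: a_k = 0, -24, -36, 99, 135/2, -31509/80, -99387/160, 13743837/4480, 24422229/8960, -518749839/28672, …
ICs: h(0) = 0, h′(0) = -24.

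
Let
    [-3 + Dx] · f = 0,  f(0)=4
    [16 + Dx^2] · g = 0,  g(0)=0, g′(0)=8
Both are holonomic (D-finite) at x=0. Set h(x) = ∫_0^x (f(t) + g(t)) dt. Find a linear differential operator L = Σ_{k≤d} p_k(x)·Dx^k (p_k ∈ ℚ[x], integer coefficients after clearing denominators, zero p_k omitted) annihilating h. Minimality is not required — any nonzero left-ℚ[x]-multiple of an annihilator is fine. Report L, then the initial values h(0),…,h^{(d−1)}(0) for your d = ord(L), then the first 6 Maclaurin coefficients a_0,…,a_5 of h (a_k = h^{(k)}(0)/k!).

f: a_k = 4, 12, 18, 18, 27/2, 81/10, …
g: a_k = 0, 8, 0, -64/3, 0, 256/15, …
Weyl lclm of L_f,L_g ⇒ L₀ (ord ≤ 3).
Integrate: L := L₀·Dx.
L = -48·Dx + 16·Dx^2 - 3·Dx^3 + Dx^4  (order 4).
h: a_k = 0, 4, 10, 6, -5/6, 27/10, …
ICs: h(0) = 0, h′(0) = 4, h′′(0) = 20, h′′′(0) = 36.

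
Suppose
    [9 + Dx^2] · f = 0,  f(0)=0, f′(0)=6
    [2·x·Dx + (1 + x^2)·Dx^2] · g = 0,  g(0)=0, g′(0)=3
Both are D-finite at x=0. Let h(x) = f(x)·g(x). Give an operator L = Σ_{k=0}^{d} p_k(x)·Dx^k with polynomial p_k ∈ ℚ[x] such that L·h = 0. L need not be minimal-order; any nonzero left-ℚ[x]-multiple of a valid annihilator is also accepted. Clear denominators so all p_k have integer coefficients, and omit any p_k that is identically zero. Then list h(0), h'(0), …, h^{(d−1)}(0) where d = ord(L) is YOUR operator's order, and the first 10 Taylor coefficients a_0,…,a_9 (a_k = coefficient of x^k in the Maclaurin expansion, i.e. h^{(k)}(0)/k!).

L = (1170 + 3834·x^2 + 4779·x^4 + 2916·x^6 + 729·x^8) + (396·x + 1044·x^3 + 972·x^5 + 324·x^7)·Dx + (220 + 768·x^2 + 1026·x^4 + 648·x^6 + 162·x^8)·Dx^2 + (44·x + 116·x^3 + 108·x^5 + 36·x^7)·Dx^3 + (10 + 38·x^2 + 55·x^4 + 36·x^6 + 9·x^8)·Dx^4  (order 4).
h: a_k = 0, 0, 18, 0, -33, 0, 99/4, 0, -117/8, 0, …
ICs: h(0) = 0, h′(0) = 0, h′′(0) = 36, h′′′(0) = 0.

f: a_k = 0, 6, 0, -9, 0, 81/20, 0, -243/280, 0, 243/2240, …
g: a_k = 0, 3, 0, -1, 0, 3/5, 0, -3/7, 0, 1/3, …
L₀ := L_f ⊗_s L_g (sym. prod.), ord ≤ 4.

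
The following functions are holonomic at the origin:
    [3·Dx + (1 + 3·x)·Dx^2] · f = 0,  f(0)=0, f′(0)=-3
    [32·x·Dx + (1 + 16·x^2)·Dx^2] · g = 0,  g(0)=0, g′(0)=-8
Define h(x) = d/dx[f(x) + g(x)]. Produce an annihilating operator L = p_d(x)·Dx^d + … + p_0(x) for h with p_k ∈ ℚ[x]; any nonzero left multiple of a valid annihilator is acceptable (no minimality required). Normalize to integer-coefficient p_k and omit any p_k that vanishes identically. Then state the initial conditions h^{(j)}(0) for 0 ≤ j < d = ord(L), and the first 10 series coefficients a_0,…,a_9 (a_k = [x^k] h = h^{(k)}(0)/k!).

L = (-96 - 864·x + 4608·x^2 + 4608·x^3) + (-50 - 192·x + 672·x^2 + 9216·x^3 + 9216·x^4)·Dx + (-3 + 23·x + 96·x^2 + 512·x^3 + 2304·x^4 + 2304·x^5)·Dx^2  (order 2).
h: a_k = -11, 9, 101, 81, -2291, 729, 30581, 6561, -543971, 59049, …
ICs: h(0) = -11, h′(0) = 9.

f: a_k = 0, -3, 9/2, -9, 81/4, -243/5, 243/2, -2187/7, 6561/8, -2187, …
g: a_k = 0, -8, 0, 128/3, 0, -2048/5, 0, 32768/7, 0, -524288/9, …
Weyl lclm of L_f,L_g ⇒ L₀ (ord ≤ 4).
Derive L from L₀ (diff closure).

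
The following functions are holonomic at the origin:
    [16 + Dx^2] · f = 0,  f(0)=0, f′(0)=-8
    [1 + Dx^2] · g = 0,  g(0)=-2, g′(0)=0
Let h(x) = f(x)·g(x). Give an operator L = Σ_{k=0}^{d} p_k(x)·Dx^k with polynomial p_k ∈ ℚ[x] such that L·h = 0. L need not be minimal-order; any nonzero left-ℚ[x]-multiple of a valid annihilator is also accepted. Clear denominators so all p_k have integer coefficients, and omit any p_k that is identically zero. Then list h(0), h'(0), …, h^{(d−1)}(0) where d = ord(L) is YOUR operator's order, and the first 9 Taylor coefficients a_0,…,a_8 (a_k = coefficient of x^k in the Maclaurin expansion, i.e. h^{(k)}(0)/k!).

f: a_k = 0, -8, 0, 64/3, 0, -256/15, 0, 2048/315, 0, …
g: a_k = -2, 0, 1, 0, -1/12, 0, 1/360, 0, -1/20160, …
Sym-product of L_f,L_g gives L₀ (≤ ord 4).
L = 225 + 34·Dx^2 + Dx^4  (order 4).
h: a_k = 0, 16, 0, -152/3, 0, 842/15, 0, -10039/315, 0, …
ICs: h(0) = 0, h′(0) = 16, h′′(0) = 0, h′′′(0) = -304.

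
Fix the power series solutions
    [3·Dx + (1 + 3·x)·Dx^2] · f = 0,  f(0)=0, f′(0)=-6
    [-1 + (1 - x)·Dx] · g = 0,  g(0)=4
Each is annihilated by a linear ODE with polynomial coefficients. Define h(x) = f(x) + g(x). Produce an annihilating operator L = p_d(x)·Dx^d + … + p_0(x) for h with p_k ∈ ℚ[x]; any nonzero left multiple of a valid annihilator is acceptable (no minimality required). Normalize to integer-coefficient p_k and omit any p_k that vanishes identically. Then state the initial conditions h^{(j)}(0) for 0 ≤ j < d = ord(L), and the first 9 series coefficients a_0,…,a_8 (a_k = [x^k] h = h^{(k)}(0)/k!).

f: a_k = 0, -6, 9, -18, 81/2, -486/5, 243, -4374/7, 6561/4, …
g: a_k = 4, 4, 4, 4, 4, 4, 4, 4, 4, …
f+g: L₀ = lclm(L_f,L_g), ord ≤ 2+1.
L = (-54 - 18·x)·Dx + (12 - 72·x - 36·x^2)·Dx^2 + (5 + 13·x - 9·x^2 - 9·x^3)·Dx^3  (order 3).
h: a_k = 4, -2, 13, -14, 89/2, -466/5, 247, -4346/7, 6577/4, …
ICs: h(0) = 4, h′(0) = -2, h′′(0) = 26.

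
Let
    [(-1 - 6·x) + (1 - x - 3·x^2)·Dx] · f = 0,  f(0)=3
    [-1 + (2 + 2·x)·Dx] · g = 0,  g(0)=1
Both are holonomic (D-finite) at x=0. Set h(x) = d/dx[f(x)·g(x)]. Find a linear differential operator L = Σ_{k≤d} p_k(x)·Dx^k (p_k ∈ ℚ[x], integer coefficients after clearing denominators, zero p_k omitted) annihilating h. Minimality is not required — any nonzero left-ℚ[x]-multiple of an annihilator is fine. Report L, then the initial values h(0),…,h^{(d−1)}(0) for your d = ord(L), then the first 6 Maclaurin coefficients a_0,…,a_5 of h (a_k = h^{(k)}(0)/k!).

L = (35 + 162·x + 381·x^2 + 390·x^3 + 135·x^4) + (-6 - 26·x + 6·x^2 + 122·x^3 + 150·x^4 + 54·x^5)·Dx  (order 1).
h: a_k = 9/2, 105/4, 1287/16, 8457/32, 187635/256, 1059039/512, …
ICs: h(0) = 9/2.

f: a_k = 3, 3, 12, 21, 57, 120, …
g: a_k = 1, 1/2, -1/8, 1/16, -5/128, 7/256, …
f·g: L₀ = L_f ⊗_s L_g, ord ≤ 1·1.
Derive L from L₀ (diff closure).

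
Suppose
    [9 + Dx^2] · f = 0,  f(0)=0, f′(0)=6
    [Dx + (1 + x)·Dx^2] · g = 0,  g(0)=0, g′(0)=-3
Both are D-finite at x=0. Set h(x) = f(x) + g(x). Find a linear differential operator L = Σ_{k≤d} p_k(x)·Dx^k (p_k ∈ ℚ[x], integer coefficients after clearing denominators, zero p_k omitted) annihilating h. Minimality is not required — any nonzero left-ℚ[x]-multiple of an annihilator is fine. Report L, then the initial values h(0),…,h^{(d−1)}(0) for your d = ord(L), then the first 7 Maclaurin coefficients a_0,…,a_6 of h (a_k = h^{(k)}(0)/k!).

f: a_k = 0, 6, 0, -9, 0, 81/20, 0, …
g: a_k = 0, -3, 3/2, -1, 3/4, -3/5, 1/2, …
f+g: L₀ = lclm(L_f,L_g), ord ≤ 2+2.
L = (135 + 162·x + 81·x^2)·Dx + (99 + 261·x + 243·x^2 + 81·x^3)·Dx^2 + (15 + 18·x + 9·x^2)·Dx^3 + (11 + 29·x + 27·x^2 + 9·x^3)·Dx^4  (order 4).
h: a_k = 0, 3, 3/2, -10, 3/4, 69/20, 1/2, …
ICs: h(0) = 0, h′(0) = 3, h′′(0) = 3, h′′′(0) = -60.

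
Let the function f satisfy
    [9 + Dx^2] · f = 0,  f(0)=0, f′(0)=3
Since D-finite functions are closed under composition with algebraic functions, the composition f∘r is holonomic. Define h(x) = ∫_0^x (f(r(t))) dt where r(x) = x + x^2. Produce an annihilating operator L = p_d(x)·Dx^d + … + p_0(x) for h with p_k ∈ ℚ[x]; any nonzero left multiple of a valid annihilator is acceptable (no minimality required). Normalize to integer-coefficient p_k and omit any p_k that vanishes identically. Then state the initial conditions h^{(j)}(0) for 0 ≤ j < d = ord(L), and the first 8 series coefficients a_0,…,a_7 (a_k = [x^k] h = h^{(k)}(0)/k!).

f: a_k = 0, 3, 0, -9/2, 0, 81/40, 0, -243/560, …
Substitute x→r, Dx→(1/r')Dx; clear ⇒ L₀.
h=∫h₀ ⇒ L = L₀·Dx.
L = (9 + 54·x + 108·x^2 + 72·x^3)·Dx - 2·Dx^2 + (1 + 2·x)·Dx^3  (order 3).
h: a_k = 0, 0, 3/2, 1, -9/8, -27/10, -153/80, 45/56, …
ICs: h(0) = 0, h′(0) = 0, h′′(0) = 3.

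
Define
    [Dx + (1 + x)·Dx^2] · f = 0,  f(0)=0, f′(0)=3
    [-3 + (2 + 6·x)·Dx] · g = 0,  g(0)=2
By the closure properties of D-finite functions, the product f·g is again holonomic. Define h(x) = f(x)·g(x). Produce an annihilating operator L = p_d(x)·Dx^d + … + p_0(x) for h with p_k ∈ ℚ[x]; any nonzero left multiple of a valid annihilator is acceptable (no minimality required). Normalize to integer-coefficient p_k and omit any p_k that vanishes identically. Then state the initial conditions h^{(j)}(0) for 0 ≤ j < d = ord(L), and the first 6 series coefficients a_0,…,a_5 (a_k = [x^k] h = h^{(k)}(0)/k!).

f: a_k = 0, 3, -3/2, 1, -3/4, 3/5, …
g: a_k = 2, 3, -9/4, 27/8, -405/64, 1701/128, …
L₀ := L_f ⊗_s L_g (sym. prod.), ord ≤ 2.
L = (21 + 9·x) + (-8 - 24·x)·Dx + (4 + 28·x + 60·x^2 + 36·x^3)·Dx^2  (order 2).
h: a_k = 0, 6, 6, -37/4, 15, -8751/320, …
ICs: h(0) = 0, h′(0) = 6.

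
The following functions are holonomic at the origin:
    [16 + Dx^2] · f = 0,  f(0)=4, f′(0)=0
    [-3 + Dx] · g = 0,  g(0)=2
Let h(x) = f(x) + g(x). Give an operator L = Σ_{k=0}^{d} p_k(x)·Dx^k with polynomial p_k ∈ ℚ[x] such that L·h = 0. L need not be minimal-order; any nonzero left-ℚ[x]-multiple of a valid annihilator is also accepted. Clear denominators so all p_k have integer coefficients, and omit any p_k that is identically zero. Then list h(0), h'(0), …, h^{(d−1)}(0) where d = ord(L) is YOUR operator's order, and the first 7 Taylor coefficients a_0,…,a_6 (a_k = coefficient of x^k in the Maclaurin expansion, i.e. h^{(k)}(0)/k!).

f: a_k = 4, 0, -32, 0, 128/3, 0, -1024/45, …
g: a_k = 2, 6, 9, 9, 27/4, 81/20, 81/40, …
L₀ := lclm(L_f,L_g); ord L₀ ≤ 2+1.
L = -48 + 16·Dx - 3·Dx^2 + Dx^3  (order 3).
h: a_k = 6, 6, -23, 9, 593/12, 81/20, -7463/360, …
ICs: h(0) = 6, h′(0) = 6, h′′(0) = -46.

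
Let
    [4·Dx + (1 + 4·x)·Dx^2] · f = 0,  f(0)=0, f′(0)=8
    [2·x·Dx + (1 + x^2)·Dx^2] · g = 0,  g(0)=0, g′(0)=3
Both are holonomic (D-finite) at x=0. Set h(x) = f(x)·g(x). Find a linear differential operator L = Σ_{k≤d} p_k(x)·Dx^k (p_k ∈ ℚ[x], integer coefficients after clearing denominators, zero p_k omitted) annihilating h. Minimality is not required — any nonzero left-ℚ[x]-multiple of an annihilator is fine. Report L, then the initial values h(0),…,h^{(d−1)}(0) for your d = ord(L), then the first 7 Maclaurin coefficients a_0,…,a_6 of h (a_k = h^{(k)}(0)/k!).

f: a_k = 0, 8, -16, 128/3, -128, 2048/5, -4096/3, …
g: a_k = 0, 3, 0, -1, 0, 3/5, 0, …
Sym-product of L_f,L_g gives L₀ (≤ ord 4).
L = (144 + 896·x + 560·x^2 + 2304·x^3 + 1920·x^4 + 3328·x^5 + 256·x^7)·Dx + (132 + 304·x + 2252·x^2 + 4144·x^3 + 8896·x^4 + 5952·x^5 + 8960·x^6 + 192·x^7 + 896·x^8)·Dx^2 + (72 + 376·x + 912·x^2 + 2808·x^3 + 3720·x^4 + 6288·x^5 + 3072·x^6 + 4368·x^7 + 192·x^8 + 512·x^9)·Dx^3 + (5 + 48·x + 178·x^2 + 416·x^3 + 729·x^4 + 720·x^5 + 1008·x^6 + 384·x^7 + 516·x^8 + 32·x^9 + 64·x^10)·Dx^4  (order 4).
h: a_k = 0, 0, 24, -48, 120, -368, 17864/15, …
ICs: h(0) = 0, h′(0) = 0, h′′(0) = 48, h′′′(0) = -288.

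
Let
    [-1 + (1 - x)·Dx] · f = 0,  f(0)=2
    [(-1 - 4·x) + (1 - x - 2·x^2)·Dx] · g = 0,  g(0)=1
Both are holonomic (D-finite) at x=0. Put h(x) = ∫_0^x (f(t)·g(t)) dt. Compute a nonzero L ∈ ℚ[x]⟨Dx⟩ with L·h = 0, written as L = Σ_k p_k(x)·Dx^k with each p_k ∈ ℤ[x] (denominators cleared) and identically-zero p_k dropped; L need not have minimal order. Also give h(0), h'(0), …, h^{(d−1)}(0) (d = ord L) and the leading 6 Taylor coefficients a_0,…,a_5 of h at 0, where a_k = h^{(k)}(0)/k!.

f: a_k = 2, 2, 2, 2, 2, 2, …
g: a_k = 1, 1, 3, 5, 11, 21, …
f·g: L₀ = L_f ⊗_s L_g, ord ≤ 1·1.
Integrate: L := L₀·Dx.
L = (-2 - 2·x + 6·x^2)·Dx + (1 - 2·x - x^2 + 2·x^3)·Dx^2  (order 2).
h: a_k = 0, 2, 2, 10/3, 5, 42/5, …
ICs: h(0) = 0, h′(0) = 2.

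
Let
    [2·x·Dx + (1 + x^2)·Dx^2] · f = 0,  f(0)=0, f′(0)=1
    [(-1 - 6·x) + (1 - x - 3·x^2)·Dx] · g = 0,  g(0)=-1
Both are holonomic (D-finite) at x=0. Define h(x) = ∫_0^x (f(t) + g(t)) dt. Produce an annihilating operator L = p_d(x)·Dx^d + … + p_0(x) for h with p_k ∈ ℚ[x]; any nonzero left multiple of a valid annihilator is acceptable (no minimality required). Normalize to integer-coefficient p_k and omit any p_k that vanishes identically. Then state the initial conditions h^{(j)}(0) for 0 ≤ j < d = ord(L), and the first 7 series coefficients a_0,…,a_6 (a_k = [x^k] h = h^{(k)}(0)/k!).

f: a_k = 0, 1, 0, -1/3, 0, 1/5, 0, …
g: a_k = -1, -1, -4, -7, -19, -40, -97, …
L₀ := lclm(L_f,L_g); ord L₀ ≤ 2+1.
h=∫h₀ ⇒ L = L₀·Dx.
L = (8 - 32·x - 300·x^2 - 504·x^3 - 1134·x^4 - 162·x^6)·Dx^2 + (-22 - 148·x - 184·x^2 - 576·x^3 - 441·x^4 - 918·x^5 - 27·x^6 - 162·x^7)·Dx^3 + (4 + 6·x + 18·x^2 - 60·x^3 - 85·x^4 - 75·x^5 - 126·x^6 - 9·x^7 - 27·x^8)·Dx^4  (order 4).
h: a_k = 0, -1, 0, -4/3, -11/6, -19/5, -199/30, …
ICs: h(0) = 0, h′(0) = -1, h′′(0) = 0, h′′′(0) = -8.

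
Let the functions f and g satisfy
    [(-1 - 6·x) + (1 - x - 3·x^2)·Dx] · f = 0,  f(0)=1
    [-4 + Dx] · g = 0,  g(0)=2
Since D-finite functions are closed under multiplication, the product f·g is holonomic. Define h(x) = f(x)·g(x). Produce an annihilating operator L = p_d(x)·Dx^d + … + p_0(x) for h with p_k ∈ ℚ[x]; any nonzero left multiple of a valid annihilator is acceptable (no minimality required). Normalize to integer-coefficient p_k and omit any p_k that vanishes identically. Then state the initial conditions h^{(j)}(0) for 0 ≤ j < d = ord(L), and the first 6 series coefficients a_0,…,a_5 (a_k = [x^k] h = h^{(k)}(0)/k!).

f: a_k = 1, 1, 4, 7, 19, 40, …
g: a_k = 2, 8, 16, 64/3, 64/3, 256/15, …
Product ⇒ symmetric product L₀, ord ≤ 1.
L = (5 + 2·x - 12·x^2) + (-1 + x + 3·x^2)·Dx  (order 1).
h: a_k = 2, 10, 32, 250/3, 602/3, 7016/15, …
ICs: h(0) = 2.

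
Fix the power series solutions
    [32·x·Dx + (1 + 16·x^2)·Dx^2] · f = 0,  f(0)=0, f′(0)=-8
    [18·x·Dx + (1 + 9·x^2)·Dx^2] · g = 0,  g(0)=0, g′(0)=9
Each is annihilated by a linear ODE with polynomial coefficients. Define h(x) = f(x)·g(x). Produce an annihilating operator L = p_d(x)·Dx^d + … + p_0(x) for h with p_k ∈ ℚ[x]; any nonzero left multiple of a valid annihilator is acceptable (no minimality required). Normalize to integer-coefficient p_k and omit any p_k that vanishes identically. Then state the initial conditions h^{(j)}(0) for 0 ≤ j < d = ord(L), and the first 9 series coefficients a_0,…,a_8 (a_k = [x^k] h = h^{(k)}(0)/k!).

L = (-3456·x - 144000·x^3 - 1327104·x^5 + 4147200·x^7 + 71663616·x^9)·Dx + (-100 - 11532·x^2 - 259200·x^4 - 1161216·x^6 + 14515200·x^8 + 107495424·x^10)·Dx^2 + (-200·x - 7880·x^3 - 86400·x^5 + 194112·x^7 + 8294400·x^9 + 35831808·x^11)·Dx^3 + (-1 - 50·x^2 - 769·x^4 + 110736·x^8 + 1036800·x^10 + 2985984·x^12)·Dx^4  (order 4).
h: a_k = 0, 0, -72, 0, 600, 0, -30024/5, 0, 468360/7, …
ICs: h(0) = 0, h′(0) = 0, h′′(0) = -144, h′′′(0) = 0.

f: a_k = 0, -8, 0, 128/3, 0, -2048/5, 0, 32768/7, 0, …
g: a_k = 0, 9, 0, -27, 0, 729/5, 0, -6561/7, 0, …
f·g: L₀ = L_f ⊗_s L_g, ord ≤ 2·2.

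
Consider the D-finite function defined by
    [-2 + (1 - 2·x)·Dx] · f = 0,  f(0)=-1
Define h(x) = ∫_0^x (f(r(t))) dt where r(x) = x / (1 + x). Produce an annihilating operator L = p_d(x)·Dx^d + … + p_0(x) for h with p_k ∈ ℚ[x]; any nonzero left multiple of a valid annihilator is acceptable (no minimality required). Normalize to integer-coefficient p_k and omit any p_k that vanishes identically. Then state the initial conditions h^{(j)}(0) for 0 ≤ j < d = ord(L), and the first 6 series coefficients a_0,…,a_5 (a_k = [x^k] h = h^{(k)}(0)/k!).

f: a_k = -1, -2, -4, -8, -16, -32, …
f∘r: x↦r, Dx↦Dx/r' in L_f ⇒ L₀.
h=∫h₀ ⇒ L = L₀·Dx.
L = 2·Dx + (-1 + x^2)·Dx^2  (order 2).
h: a_k = 0, -1, -1, -2/3, -1/2, -2/5, …
ICs: h(0) = 0, h′(0) = -1.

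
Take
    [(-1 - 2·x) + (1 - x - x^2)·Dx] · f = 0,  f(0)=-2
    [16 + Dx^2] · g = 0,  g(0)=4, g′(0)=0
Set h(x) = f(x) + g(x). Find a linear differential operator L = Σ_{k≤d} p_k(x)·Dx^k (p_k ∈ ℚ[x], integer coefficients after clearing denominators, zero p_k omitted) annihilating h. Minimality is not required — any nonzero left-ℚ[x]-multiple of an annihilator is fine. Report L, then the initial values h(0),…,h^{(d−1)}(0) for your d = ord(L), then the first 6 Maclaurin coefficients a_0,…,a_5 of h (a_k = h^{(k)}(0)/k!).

L = (272 + 384·x - 352·x^2 + 192·x^3 + 640·x^4 + 256·x^5) + (-160 + 368·x + 32·x^2 - 544·x^3 + 48·x^4 + 384·x^5 + 128·x^6)·Dx + (17 + 24·x - 22·x^2 + 12·x^3 + 40·x^4 + 16·x^5)·Dx^2 + (-10 + 23·x + 2·x^2 - 34·x^3 + 3·x^4 + 24·x^5 + 8·x^6)·Dx^3  (order 3).
h: a_k = 2, -2, -36, -6, 98/3, -16, …
ICs: h(0) = 2, h′(0) = -2, h′′(0) = -72.

f: a_k = -2, -2, -4, -6, -10, -16, …
g: a_k = 4, 0, -32, 0, 128/3, 0, …
h₀=f+g: left-lcm gives L₀, ord ≤ 3.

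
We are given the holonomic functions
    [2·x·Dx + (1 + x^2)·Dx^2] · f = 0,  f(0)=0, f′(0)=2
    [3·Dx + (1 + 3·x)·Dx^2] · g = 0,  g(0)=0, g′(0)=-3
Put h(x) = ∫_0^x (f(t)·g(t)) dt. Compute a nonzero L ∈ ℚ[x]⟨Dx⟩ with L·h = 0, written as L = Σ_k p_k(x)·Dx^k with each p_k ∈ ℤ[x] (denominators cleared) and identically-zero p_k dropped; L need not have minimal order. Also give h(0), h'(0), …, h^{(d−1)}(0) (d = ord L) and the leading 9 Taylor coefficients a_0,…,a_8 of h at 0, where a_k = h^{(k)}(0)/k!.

f: a_k = 0, 2, 0, -2/3, 0, 2/5, 0, -2/7, 0, …
g: a_k = 0, -3, 9/2, -9, 81/4, -243/5, 243/2, -2187/7, 6561/8, …
Sym-product of L_f,L_g gives L₀ (≤ ord 4).
h=∫₀ˣh₀: take L = L₀·Dx.
L = (264 + 1260·x + 1008·x^2 + 3420·x^3 + 3240·x^4 + 4212·x^5 + 324·x^7)·Dx^2 + (178 + 660·x + 3828·x^2 + 7308·x^3 + 12960·x^4 + 10044·x^5 + 11340·x^6 + 324·x^7 + 1134·x^8)·Dx^3 + (132 + 608·x + 1728·x^2 + 4568·x^3 + 6456·x^4 + 8856·x^5 + 5184·x^6 + 5544·x^7 + 324·x^8 + 648·x^9)·Dx^4 + (13 + 102·x + 341·x^2 + 744·x^3 + 1138·x^4 + 1236·x^5 + 1386·x^6 + 648·x^7 + 657·x^8 + 54·x^9 + 81·x^10)·Dx^5  (order 5).
h: a_k = 0, 0, 0, -2, 9/4, -16/5, 25/4, -66/5, 2313/80, …
ICs: h(0) = 0, h′(0) = 0, h′′(0) = 0, h′′′(0) = -12, h′′′′(0) = 54.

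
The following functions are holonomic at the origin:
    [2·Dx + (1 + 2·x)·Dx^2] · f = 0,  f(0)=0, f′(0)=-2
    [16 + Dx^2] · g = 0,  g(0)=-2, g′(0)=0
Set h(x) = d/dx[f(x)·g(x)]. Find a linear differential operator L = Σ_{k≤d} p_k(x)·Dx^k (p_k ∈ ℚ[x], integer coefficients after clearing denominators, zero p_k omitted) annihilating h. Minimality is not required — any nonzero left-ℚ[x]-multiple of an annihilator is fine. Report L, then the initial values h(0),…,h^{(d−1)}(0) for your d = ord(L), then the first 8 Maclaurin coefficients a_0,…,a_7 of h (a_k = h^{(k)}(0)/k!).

f: a_k = 0, -2, 2, -8/3, 4, -32/5, 32/3, -128/7, …
g: a_k = -2, 0, 16, 0, -64/3, 0, 512/45, 0, …
Sym-product of L_f,L_g gives L₀ (≤ ord 4).
h=h₀': d/dx-closure on L₀ ⇒ L.
L = (-896 + 28672·x + 282624·x^2 + 1032192·x^3 + 1826816·x^4 + 1572864·x^5 + 524288·x^6) + (576 + 12416·x + 66560·x^2 + 153600·x^3 + 163840·x^4 + 65536·x^5)·Dx + (280 + 6592·x + 44480·x^2 + 141312·x^3 + 234496·x^4 + 196608·x^5 + 65536·x^6)·Dx^2 + (36 + 776·x + 4160·x^2 + 9600·x^3 + 10240·x^4 + 4096·x^5)·Dx^3 + (21 + 300·x + 1676·x^2 + 4800·x^3 + 7520·x^4 + 6144·x^5 + 2048·x^6)·Dx^4  (order 4).
h: a_k = 4, -8, -80, 96, 64, 0, -3328/15, 15872/45, …
ICs: h(0) = 4, h′(0) = -8, h′′(0) = -160, h′′′(0) = 576.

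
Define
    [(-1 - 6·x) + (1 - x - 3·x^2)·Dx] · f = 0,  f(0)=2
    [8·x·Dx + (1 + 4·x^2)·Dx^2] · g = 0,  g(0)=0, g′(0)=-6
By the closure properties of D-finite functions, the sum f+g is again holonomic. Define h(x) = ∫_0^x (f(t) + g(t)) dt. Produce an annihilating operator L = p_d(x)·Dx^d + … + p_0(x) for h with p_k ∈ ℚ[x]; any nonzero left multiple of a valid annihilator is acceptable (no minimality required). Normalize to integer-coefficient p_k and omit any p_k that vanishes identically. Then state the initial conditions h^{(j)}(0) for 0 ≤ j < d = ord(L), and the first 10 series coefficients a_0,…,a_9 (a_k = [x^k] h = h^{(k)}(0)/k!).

L = (-32 + 128·x + 1488·x^2 + 2880·x^3 + 8424·x^4 + 2592·x^6)·Dx^2 + (25 + 160·x + 214·x^2 + 1188·x^3 + 2628·x^4 + 6264·x^5 + 432·x^6 + 2592·x^7)·Dx^3 + (-4 - 9·x - 54·x^2 + 66·x^3 + x^4 + 444·x^5 + 720·x^6 + 144·x^7 + 432·x^8)·Dx^4  (order 4).
h: a_k = 0, 2, -2, 8/3, 11/2, 38/5, 152/15, 194/7, 1711/28, 1016/9, …
ICs: h(0) = 0, h′(0) = 2, h′′(0) = -4, h′′′(0) = 16.

f: a_k = 2, 2, 8, 14, 38, 80, 194, 434, 1016, 2318, …
g: a_k = 0, -6, 0, 8, 0, -96/5, 0, 384/7, 0, -512/3, …
h₀=f+g: left-lcm gives L₀, ord ≤ 3.
∫: right-multiply L₀ by Dx.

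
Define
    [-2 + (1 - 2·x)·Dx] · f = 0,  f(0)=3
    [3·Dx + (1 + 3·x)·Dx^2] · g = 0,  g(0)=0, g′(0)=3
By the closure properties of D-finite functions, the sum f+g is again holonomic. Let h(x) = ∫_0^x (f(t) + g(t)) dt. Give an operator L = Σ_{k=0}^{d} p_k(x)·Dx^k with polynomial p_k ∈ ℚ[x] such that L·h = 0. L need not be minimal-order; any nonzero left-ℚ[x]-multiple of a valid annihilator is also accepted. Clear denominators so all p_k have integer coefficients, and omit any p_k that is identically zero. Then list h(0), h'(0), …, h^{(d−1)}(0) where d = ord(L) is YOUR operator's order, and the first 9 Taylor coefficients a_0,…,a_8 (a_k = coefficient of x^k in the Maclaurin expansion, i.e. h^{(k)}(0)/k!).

f: a_k = 3, 6, 12, 24, 48, 96, 192, 384, 768, …
g: a_k = 0, 3, -9/2, 9, -81/4, 243/5, -243/2, 2187/7, -6561/8, …
Weyl lclm of L_f,L_g ⇒ L₀ (ord ≤ 3).
Integrate: L := L₀·Dx.
L = (144 + 72·x)·Dx^2 + (6 + 216·x + 144·x^2)·Dx^3 + (-7 - 13·x + 36·x^2 + 36·x^3)·Dx^4  (order 4).
h: a_k = 0, 3, 9/2, 5/2, 33/4, 111/20, 241/10, 141/14, 4875/56, …
ICs: h(0) = 0, h′(0) = 3, h′′(0) = 9, h′′′(0) = 15.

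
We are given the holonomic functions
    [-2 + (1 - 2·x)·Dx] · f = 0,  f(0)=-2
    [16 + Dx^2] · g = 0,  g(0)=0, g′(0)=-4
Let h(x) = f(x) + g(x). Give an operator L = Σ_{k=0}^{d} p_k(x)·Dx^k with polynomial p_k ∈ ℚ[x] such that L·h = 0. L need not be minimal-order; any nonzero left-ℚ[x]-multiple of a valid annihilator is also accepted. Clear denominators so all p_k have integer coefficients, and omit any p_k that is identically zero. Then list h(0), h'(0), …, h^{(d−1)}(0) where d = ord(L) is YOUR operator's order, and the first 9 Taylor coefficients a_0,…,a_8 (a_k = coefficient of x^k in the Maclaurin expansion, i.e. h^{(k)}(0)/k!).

L = (160 - 256·x + 256·x^2) + (-48 + 224·x - 384·x^2 + 256·x^3)·Dx + (10 - 16·x + 16·x^2)·Dx^2 + (-3 + 14·x - 24·x^2 + 16·x^3)·Dx^3  (order 3).
h: a_k = -2, -8, -8, -16/3, -32, -1088/15, -128, -79616/315, -512, …
ICs: h(0) = -2, h′(0) = -8, h′′(0) = -16.

f: a_k = -2, -4, -8, -16, -32, -64, -128, -256, -512, …
g: a_k = 0, -4, 0, 32/3, 0, -128/15, 0, 1024/315, 0, …
Weyl lclm of L_f,L_g ⇒ L₀ (ord ≤ 3).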